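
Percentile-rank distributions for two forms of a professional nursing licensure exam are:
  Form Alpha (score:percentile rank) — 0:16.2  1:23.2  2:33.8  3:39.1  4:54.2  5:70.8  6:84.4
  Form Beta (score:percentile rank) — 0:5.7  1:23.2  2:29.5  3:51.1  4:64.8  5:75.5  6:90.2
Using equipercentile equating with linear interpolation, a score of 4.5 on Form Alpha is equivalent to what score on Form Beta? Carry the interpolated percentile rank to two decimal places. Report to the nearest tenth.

PR of 4.5 on Form Alpha: 54.2 + (4.5 − 4)/(5 − 4) × (70.8 − 54.2) = 62.50
On Form Beta, PR 62.50 falls between score 3 (PR 51.1) and 4 (PR 64.8).
Interpolate: 3 + (62.50 − 51.1)/(64.8 − 51.1) × (4 − 3) = 3.8

3.8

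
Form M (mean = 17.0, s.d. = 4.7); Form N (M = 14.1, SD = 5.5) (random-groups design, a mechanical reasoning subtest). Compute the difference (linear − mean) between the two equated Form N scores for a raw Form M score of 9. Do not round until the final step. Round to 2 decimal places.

-1.36

Mean-equated: 9 + (14.1 − 17.0) = 6.10
Linear-equated: (5.5/4.7)(9 − 17.0) + 14.1 = 4.738
Difference = 4.738 − 6.10 = -1.36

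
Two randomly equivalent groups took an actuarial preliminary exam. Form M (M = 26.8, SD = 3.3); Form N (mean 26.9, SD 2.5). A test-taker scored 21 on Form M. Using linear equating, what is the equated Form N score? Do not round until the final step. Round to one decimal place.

Linear equating: y = (SD_Y/SD_X)(x − M_X) + M_Y
y = (2.5/3.3)(21 − 26.8) + 26.9
y = 0.757576 × -5.8 + 26.9 = -4.3939 + 26.9 = 22.5

22.5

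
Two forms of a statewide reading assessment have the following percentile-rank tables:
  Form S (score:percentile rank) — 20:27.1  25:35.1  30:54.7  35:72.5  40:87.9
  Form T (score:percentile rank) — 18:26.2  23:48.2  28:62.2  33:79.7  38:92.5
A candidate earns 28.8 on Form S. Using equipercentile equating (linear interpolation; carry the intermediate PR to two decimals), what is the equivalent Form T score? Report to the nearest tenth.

23.6

PR of 28.8 on Form S: 35.1 + (28.8 − 25)/(30 − 25) × (54.7 − 35.1) = 50.00
On Form T, PR 50.00 falls between score 23 (PR 48.2) and 28 (PR 62.2).
Interpolate: 23 + (50.00 − 48.2)/(62.2 − 48.2) × (28 − 23) = 23.6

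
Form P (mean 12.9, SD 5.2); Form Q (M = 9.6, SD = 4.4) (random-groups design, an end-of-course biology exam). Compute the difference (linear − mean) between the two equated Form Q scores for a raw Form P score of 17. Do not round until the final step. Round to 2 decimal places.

-0.63

Mean-equated: 17 + (9.6 − 12.9) = 13.70
Linear-equated: (4.4/5.2)(17 − 12.9) + 9.6 = 13.069
Difference = 13.069 − 13.70 = -0.63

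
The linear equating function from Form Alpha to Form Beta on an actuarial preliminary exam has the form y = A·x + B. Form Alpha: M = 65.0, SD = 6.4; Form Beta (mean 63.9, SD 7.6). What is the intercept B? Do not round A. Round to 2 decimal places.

-13.29

A = SD_Y / SD_X = 7.6 / 6.4 = 1.187500
B = M_Y − A·M_X = 63.9 − 1.187500 × 65.0 = -13.29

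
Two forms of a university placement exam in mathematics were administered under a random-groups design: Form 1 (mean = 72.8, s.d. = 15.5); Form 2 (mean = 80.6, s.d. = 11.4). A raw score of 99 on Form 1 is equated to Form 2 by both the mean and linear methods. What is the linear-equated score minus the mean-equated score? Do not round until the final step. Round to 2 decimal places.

-6.93

Mean-equated: 99 + (80.6 − 72.8) = 106.80
Linear-equated: (11.4/15.5)(99 − 72.8) + 80.6 = 99.870
Difference = 99.870 − 106.80 = -6.93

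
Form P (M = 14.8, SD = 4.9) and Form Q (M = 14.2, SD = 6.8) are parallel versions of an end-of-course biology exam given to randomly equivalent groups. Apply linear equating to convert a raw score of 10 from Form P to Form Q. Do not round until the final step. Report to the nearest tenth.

Linear equating: y = (SD_Y/SD_X)(x − M_X) + M_Y
y = (6.8/4.9)(10 − 14.8) + 14.2
y = 1.387755 × -4.8 + 14.2 = -6.6612 + 14.2 = 7.5

7.5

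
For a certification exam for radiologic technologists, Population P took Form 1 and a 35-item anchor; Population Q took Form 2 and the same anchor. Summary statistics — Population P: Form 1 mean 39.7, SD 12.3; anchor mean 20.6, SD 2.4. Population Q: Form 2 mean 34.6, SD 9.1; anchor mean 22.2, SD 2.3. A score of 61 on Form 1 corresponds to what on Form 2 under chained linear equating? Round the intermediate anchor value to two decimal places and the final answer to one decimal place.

44.7

Form 1 → anchor (Population P): v = (2.4/12.3)(61 − 39.7) + 20.6 = 24.76
anchor → Form 2 (Population Q): y = (9.1/2.3)(24.76 − 22.2) + 34.6 = 44.7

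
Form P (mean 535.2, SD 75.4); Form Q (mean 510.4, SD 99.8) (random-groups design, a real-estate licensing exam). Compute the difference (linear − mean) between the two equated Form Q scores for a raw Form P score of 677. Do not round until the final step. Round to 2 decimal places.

45.89

Mean-equated: 677 + (510.4 − 535.2) = 652.20
Linear-equated: (99.8/75.4)(677 − 535.2) + 510.4 = 698.088
Difference = 698.088 − 652.20 = 45.89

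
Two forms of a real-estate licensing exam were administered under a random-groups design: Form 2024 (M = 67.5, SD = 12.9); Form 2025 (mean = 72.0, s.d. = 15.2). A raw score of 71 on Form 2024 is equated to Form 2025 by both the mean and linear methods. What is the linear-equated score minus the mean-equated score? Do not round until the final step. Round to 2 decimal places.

0.62

Mean-equated: 71 + (72.0 − 67.5) = 75.50
Linear-equated: (15.2/12.9)(71 − 67.5) + 72.0 = 76.124
Difference = 76.124 − 75.50 = 0.62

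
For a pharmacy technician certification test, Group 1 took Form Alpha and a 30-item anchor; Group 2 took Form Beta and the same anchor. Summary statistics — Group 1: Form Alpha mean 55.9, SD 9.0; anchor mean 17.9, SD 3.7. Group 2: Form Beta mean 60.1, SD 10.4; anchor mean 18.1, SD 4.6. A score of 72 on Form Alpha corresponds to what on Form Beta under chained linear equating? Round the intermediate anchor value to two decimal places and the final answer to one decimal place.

74.6

Form Alpha → anchor (Group 1): v = (3.7/9.0)(72 − 55.9) + 17.9 = 24.52
anchor → Form Beta (Group 2): y = (10.4/4.6)(24.52 − 18.1) + 60.1 = 74.6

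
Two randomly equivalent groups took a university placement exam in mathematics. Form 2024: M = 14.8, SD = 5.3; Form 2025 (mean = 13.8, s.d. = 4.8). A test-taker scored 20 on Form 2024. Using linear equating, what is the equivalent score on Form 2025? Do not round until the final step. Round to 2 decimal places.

18.51

Linear equating: y = (SD_Y/SD_X)(x − M_X) + M_Y
y = (4.8/5.3)(20 − 14.8) + 13.8
y = 0.905660 × 5.2 + 13.8 = 4.7094 + 13.8 = 18.51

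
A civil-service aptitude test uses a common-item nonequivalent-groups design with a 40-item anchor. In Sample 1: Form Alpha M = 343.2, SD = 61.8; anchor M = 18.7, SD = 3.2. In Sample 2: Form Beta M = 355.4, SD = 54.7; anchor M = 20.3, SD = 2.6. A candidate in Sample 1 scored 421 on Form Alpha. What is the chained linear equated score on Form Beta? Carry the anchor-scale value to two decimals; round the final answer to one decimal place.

Form Alpha → anchor (Sample 1): v = (3.2/61.8)(421 − 343.2) + 18.7 = 22.73
anchor → Form Beta (Sample 2): y = (54.7/2.6)(22.73 − 20.3) + 355.4 = 406.5

406.5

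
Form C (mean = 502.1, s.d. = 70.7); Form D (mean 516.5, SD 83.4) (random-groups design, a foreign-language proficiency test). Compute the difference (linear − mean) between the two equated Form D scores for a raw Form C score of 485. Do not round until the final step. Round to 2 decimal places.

-3.07

Mean-equated: 485 + (516.5 − 502.1) = 499.40
Linear-equated: (83.4/70.7)(485 − 502.1) + 516.5 = 496.328
Difference = 496.328 − 499.40 = -3.07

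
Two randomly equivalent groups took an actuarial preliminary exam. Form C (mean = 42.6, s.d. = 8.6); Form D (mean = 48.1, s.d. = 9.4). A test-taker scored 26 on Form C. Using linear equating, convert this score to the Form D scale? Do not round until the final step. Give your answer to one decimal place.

Linear equating: y = (SD_Y/SD_X)(x − M_X) + M_Y
y = (9.4/8.6)(26 − 42.6) + 48.1
y = 1.093023 × -16.6 + 48.1 = -18.1442 + 48.1 = 30.0

30.0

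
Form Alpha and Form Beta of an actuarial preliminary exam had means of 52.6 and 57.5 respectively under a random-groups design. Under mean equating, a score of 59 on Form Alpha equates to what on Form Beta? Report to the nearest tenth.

63.9

Mean equating: y = x + (M_Y − M_X) = 59 + (57.5 − 52.6) = 63.9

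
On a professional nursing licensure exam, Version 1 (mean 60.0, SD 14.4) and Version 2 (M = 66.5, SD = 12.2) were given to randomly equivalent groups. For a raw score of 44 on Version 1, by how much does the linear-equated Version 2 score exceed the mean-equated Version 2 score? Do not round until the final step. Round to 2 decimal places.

2.44

Mean-equated: 44 + (66.5 − 60.0) = 50.50
Linear-equated: (12.2/14.4)(44 − 60.0) + 66.5 = 52.944
Difference = 52.944 − 50.50 = 2.44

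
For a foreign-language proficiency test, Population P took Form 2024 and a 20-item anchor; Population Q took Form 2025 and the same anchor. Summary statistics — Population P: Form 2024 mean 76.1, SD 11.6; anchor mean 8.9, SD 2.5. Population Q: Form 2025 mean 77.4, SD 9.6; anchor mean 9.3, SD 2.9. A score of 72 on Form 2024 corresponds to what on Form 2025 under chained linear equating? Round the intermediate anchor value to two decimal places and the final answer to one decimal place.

73.2

Form 2024 → anchor (Population P): v = (2.5/11.6)(72 − 76.1) + 8.9 = 8.02
anchor → Form 2025 (Population Q): y = (9.6/2.9)(8.02 − 9.3) + 77.4 = 73.2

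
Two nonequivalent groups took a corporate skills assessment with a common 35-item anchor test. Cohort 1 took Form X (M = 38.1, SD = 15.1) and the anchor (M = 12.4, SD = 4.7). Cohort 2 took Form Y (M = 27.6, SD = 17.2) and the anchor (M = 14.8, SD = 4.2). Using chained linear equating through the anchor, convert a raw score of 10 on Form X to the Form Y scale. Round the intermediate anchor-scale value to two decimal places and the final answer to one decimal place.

Form X → anchor (Cohort 1): v = (4.7/15.1)(10 − 38.1) + 12.4 = 3.65
anchor → Form Y (Cohort 2): y = (17.2/4.2)(3.65 − 14.8) + 27.6 = -18.1

-18.1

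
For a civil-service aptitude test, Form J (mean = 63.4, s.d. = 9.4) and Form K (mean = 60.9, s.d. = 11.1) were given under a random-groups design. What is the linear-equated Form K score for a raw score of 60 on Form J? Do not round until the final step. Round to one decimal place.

56.9

Linear equating: y = (SD_Y/SD_X)(x − M_X) + M_Y
y = (11.1/9.4)(60 − 63.4) + 60.9
y = 1.180851 × -3.4 + 60.9 = -4.0149 + 60.9 = 56.9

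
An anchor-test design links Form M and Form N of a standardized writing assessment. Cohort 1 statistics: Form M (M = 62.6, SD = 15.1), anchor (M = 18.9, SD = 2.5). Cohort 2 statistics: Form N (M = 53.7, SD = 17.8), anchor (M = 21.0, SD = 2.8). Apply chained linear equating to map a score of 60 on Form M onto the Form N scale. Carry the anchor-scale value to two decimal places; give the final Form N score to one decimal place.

37.6

Form M → anchor (Cohort 1): v = (2.5/15.1)(60 − 62.6) + 18.9 = 18.47
anchor → Form N (Cohort 2): y = (17.8/2.8)(18.47 − 21.0) + 53.7 = 37.6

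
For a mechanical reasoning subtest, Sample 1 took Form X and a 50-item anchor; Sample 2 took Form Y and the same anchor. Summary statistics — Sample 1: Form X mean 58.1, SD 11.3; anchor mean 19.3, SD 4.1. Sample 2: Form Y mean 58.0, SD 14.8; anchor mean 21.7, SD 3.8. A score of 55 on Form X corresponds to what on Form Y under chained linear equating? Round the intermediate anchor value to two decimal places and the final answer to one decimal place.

Form X → anchor (Sample 1): v = (4.1/11.3)(55 − 58.1) + 19.3 = 18.18
anchor → Form Y (Sample 2): y = (14.8/3.8)(18.18 − 21.7) + 58.0 = 44.3

44.3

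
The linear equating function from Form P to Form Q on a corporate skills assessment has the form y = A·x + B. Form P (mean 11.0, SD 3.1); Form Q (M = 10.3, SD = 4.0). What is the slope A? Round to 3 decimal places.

1.290

A = SD_Y / SD_X = 4.0 / 3.1 = 1.290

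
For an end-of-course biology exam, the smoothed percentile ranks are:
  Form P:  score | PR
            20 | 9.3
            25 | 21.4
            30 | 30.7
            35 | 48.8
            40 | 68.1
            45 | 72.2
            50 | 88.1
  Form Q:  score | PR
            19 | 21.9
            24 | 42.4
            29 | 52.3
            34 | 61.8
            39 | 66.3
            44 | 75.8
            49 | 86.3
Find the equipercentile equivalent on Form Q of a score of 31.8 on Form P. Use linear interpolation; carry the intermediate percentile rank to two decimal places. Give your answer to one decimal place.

22.7

PR of 31.8 on Form P: 30.7 + (31.8 − 30)/(35 − 30) × (48.8 − 30.7) = 37.22
On Form Q, PR 37.22 falls between score 19 (PR 21.9) and 24 (PR 42.4).
Interpolate: 19 + (37.22 − 21.9)/(42.4 − 21.9) × (24 − 19) = 22.7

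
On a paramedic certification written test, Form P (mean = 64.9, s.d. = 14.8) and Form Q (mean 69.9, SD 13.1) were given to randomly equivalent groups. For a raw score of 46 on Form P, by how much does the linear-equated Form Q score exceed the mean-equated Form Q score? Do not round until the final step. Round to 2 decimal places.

2.17

Mean-equated: 46 + (69.9 − 64.9) = 51.00
Linear-equated: (13.1/14.8)(46 − 64.9) + 69.9 = 53.171
Difference = 53.171 − 51.00 = 2.17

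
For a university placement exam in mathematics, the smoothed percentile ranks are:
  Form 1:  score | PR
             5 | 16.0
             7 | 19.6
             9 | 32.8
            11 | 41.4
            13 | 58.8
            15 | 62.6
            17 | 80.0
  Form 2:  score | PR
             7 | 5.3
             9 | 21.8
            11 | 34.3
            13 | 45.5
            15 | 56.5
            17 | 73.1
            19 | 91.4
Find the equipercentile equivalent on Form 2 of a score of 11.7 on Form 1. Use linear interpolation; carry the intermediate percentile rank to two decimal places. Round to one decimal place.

PR of 11.7 on Form 1: 41.4 + (11.7 − 11)/(13 − 11) × (58.8 − 41.4) = 47.49
On Form 2, PR 47.49 falls between score 13 (PR 45.5) and 15 (PR 56.5).
Interpolate: 13 + (47.49 − 45.5)/(56.5 − 45.5) × (15 − 13) = 13.4

13.4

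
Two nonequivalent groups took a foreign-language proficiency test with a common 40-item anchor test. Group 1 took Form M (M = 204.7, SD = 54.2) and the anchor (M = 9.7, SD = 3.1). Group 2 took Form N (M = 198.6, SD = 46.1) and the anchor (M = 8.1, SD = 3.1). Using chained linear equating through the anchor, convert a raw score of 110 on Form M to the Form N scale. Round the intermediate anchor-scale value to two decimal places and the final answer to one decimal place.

141.8

Form M → anchor (Group 1): v = (3.1/54.2)(110 − 204.7) + 9.7 = 4.28
anchor → Form N (Group 2): y = (46.1/3.1)(4.28 − 8.1) + 198.6 = 141.8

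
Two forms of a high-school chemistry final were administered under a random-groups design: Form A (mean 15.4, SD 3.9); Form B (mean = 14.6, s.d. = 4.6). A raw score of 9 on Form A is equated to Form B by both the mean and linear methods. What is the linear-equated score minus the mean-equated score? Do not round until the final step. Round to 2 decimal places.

Mean-equated: 9 + (14.6 − 15.4) = 8.20
Linear-equated: (4.6/3.9)(9 − 15.4) + 14.6 = 7.051
Difference = 7.051 − 8.20 = -1.15

-1.15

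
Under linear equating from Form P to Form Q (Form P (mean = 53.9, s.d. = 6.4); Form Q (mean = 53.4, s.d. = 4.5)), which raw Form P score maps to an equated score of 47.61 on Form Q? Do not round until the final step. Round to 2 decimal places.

Invert y = (SD_Y/SD_X)(x − M_X) + M_Y:
x = (SD_X/SD_Y)(y − M_Y) + M_X = (6.4/4.5)(47.61 − 53.4) + 53.9
x = 1.422222 × -5.790 + 53.9 = 45.67

45.67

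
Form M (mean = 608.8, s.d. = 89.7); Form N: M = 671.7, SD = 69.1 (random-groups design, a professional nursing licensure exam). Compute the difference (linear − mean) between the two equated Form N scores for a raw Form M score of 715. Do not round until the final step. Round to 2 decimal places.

Mean-equated: 715 + (671.7 − 608.8) = 777.90
Linear-equated: (69.1/89.7)(715 − 608.8) + 671.7 = 753.511
Difference = 753.511 − 777.90 = -24.39

-24.39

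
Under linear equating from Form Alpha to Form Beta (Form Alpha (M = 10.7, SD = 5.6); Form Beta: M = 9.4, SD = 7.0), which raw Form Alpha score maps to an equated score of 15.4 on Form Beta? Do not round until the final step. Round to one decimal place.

Invert y = (SD_Y/SD_X)(x − M_X) + M_Y:
x = (SD_X/SD_Y)(y − M_Y) + M_X = (5.6/7.0)(15.4 − 9.4) + 10.7
x = 0.800000 × 6.000 + 10.7 = 15.5

15.5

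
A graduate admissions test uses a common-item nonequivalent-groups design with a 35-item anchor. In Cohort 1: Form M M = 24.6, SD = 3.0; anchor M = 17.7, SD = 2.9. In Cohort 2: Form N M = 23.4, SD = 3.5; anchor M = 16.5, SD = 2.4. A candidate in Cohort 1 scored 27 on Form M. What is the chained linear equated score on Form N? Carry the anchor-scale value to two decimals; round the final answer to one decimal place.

28.5

Form M → anchor (Cohort 1): v = (2.9/3.0)(27 − 24.6) + 17.7 = 20.02
anchor → Form N (Cohort 2): y = (3.5/2.4)(20.02 − 16.5) + 23.4 = 28.5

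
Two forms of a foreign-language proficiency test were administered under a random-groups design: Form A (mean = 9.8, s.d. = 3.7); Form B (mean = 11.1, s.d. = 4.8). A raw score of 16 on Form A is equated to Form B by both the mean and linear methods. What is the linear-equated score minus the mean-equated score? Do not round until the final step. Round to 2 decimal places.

Mean-equated: 16 + (11.1 − 9.8) = 17.30
Linear-equated: (4.8/3.7)(16 − 9.8) + 11.1 = 19.143
Difference = 19.143 − 17.30 = 1.84

1.84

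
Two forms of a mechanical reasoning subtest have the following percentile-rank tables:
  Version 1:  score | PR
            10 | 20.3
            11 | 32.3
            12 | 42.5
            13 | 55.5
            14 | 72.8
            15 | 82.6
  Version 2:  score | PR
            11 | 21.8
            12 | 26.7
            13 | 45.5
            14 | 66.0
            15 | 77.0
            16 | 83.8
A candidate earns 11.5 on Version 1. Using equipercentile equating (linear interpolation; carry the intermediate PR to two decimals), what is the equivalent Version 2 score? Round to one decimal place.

PR of 11.5 on Version 1: 32.3 + (11.5 − 11)/(12 − 11) × (42.5 − 32.3) = 37.40
On Version 2, PR 37.40 falls between score 12 (PR 26.7) and 13 (PR 45.5).
Interpolate: 12 + (37.40 − 26.7)/(45.5 − 26.7) × (13 − 12) = 12.6

12.6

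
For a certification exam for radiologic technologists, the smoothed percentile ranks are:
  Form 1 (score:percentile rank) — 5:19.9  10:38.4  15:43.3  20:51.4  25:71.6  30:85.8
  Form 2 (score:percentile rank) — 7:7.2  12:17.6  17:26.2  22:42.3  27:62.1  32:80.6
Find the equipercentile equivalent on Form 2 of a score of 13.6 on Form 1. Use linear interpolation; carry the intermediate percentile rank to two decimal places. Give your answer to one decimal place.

21.9

PR of 13.6 on Form 1: 38.4 + (13.6 − 10)/(15 − 10) × (43.3 − 38.4) = 41.93
On Form 2, PR 41.93 falls between score 17 (PR 26.2) and 22 (PR 42.3).
Interpolate: 17 + (41.93 − 26.2)/(42.3 − 26.2) × (22 − 17) = 21.9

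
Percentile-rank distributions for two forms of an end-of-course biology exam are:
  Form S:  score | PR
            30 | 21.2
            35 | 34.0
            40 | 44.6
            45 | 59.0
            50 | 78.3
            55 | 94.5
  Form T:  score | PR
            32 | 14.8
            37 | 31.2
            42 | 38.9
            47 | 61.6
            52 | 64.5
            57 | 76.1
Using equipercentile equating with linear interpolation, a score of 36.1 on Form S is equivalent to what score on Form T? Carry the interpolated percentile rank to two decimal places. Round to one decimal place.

PR of 36.1 on Form S: 34.0 + (36.1 − 35)/(40 − 35) × (44.6 − 34.0) = 36.33
On Form T, PR 36.33 falls between score 37 (PR 31.2) and 42 (PR 38.9).
Interpolate: 37 + (36.33 − 31.2)/(38.9 − 31.2) × (42 − 37) = 40.3

40.3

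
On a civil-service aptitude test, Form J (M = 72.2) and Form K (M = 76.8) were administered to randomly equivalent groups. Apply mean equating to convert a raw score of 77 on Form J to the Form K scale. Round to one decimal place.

Mean equating: y = x + (M_Y − M_X) = 77 + (76.8 − 72.2) = 81.6

81.6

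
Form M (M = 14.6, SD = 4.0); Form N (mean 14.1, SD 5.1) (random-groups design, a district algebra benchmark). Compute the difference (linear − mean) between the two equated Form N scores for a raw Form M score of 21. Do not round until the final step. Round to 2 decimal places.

Mean-equated: 21 + (14.1 − 14.6) = 20.50
Linear-equated: (5.1/4.0)(21 − 14.6) + 14.1 = 22.260
Difference = 22.260 − 20.50 = 1.76

1.76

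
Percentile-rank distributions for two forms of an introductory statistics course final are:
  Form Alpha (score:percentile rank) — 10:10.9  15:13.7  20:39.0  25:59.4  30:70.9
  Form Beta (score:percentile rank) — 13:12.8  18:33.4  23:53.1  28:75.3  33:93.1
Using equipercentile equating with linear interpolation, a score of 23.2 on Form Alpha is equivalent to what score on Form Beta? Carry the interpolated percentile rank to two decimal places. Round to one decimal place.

22.7

PR of 23.2 on Form Alpha: 39.0 + (23.2 − 20)/(25 − 20) × (59.4 − 39.0) = 52.06
On Form Beta, PR 52.06 falls between score 18 (PR 33.4) and 23 (PR 53.1).
Interpolate: 18 + (52.06 − 33.4)/(53.1 − 33.4) × (23 − 18) = 22.7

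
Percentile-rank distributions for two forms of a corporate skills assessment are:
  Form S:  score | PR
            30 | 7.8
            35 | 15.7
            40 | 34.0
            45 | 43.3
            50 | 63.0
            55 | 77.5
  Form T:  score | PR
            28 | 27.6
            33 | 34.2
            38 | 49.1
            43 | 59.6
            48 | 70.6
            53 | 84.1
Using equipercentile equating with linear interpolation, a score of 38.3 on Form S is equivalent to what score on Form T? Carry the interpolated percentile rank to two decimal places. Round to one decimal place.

PR of 38.3 on Form S: 15.7 + (38.3 − 35)/(40 − 35) × (34.0 − 15.7) = 27.78
On Form T, PR 27.78 falls between score 28 (PR 27.6) and 33 (PR 34.2).
Interpolate: 28 + (27.78 − 27.6)/(34.2 − 27.6) × (33 − 28) = 28.1

28.1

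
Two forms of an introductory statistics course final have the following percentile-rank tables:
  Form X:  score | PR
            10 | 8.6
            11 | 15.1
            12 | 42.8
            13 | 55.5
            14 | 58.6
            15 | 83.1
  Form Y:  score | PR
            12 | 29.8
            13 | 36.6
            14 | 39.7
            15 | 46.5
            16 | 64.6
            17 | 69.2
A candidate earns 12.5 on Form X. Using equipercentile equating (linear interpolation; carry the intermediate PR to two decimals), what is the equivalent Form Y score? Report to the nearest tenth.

PR of 12.5 on Form X: 42.8 + (12.5 − 12)/(13 − 12) × (55.5 − 42.8) = 49.15
On Form Y, PR 49.15 falls between score 15 (PR 46.5) and 16 (PR 64.6).
Interpolate: 15 + (49.15 − 46.5)/(64.6 − 46.5) × (16 − 15) = 15.1

15.1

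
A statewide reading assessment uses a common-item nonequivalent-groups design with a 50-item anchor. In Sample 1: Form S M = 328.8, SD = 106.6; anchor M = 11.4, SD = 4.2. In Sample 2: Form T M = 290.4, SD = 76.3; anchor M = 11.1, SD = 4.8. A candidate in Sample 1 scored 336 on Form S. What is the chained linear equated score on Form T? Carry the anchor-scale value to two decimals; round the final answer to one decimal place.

Form S → anchor (Sample 1): v = (4.2/106.6)(336 − 328.8) + 11.4 = 11.68
anchor → Form T (Sample 2): y = (76.3/4.8)(11.68 − 11.1) + 290.4 = 299.6

299.6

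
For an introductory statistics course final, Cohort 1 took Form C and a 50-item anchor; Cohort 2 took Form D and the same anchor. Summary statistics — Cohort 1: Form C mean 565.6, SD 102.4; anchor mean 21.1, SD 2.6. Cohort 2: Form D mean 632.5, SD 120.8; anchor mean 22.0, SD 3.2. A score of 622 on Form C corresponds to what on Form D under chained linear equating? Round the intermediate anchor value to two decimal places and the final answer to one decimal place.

Form C → anchor (Cohort 1): v = (2.6/102.4)(622 − 565.6) + 21.1 = 22.53
anchor → Form D (Cohort 2): y = (120.8/3.2)(22.53 − 22.0) + 632.5 = 652.5

652.5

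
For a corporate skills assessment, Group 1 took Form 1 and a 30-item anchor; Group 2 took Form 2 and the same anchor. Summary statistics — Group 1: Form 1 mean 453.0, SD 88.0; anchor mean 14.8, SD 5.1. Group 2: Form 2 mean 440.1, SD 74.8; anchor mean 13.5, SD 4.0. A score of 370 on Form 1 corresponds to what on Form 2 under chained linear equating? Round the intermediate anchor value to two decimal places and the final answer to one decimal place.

374.5

Form 1 → anchor (Group 1): v = (5.1/88.0)(370 − 453.0) + 14.8 = 9.99
anchor → Form 2 (Group 2): y = (74.8/4.0)(9.99 − 13.5) + 440.1 = 374.5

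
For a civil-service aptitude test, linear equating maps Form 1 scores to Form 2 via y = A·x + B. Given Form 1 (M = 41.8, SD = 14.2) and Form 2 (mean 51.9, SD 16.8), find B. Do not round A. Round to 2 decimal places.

A = SD_Y / SD_X = 16.8 / 14.2 = 1.183099
B = M_Y − A·M_X = 51.9 − 1.183099 × 41.8 = 2.45

2.45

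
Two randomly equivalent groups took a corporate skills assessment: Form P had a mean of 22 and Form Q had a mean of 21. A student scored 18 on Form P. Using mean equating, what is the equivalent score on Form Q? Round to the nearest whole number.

17

Mean equating: y = x + (M_Y − M_X) = 18 + (21 − 22) = 17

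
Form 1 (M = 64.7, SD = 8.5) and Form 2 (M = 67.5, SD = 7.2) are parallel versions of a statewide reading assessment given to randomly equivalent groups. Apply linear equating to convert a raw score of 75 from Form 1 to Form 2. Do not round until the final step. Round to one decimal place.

Linear equating: y = (SD_Y/SD_X)(x − M_X) + M_Y
y = (7.2/8.5)(75 − 64.7) + 67.5
y = 0.847059 × 10.3 + 67.5 = 8.7247 + 67.5 = 76.2

76.2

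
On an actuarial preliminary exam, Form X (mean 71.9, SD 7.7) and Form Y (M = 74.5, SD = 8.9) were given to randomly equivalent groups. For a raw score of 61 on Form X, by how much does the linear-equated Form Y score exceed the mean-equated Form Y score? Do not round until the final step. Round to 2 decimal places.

Mean-equated: 61 + (74.5 − 71.9) = 63.60
Linear-equated: (8.9/7.7)(61 − 71.9) + 74.5 = 61.901
Difference = 61.901 − 63.60 = -1.70

-1.70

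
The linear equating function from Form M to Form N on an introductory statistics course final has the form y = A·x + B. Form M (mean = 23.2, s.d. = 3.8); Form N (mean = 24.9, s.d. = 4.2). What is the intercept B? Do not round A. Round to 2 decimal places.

-0.74

A = SD_Y / SD_X = 4.2 / 3.8 = 1.105263
B = M_Y − A·M_X = 24.9 − 1.105263 × 23.2 = -0.74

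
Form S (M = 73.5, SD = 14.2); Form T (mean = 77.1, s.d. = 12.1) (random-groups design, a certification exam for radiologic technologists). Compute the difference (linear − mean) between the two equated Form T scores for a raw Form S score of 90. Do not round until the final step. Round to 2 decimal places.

-2.44

Mean-equated: 90 + (77.1 − 73.5) = 93.60
Linear-equated: (12.1/14.2)(90 − 73.5) + 77.1 = 91.160
Difference = 91.160 − 93.60 = -2.44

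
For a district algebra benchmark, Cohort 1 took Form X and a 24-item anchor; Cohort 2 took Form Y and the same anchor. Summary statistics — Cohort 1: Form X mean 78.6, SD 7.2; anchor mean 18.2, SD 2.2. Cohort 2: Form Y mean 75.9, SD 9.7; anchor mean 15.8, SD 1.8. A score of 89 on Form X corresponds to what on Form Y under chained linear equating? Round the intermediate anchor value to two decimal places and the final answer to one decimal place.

106.0

Form X → anchor (Cohort 1): v = (2.2/7.2)(89 − 78.6) + 18.2 = 21.38
anchor → Form Y (Cohort 2): y = (9.7/1.8)(21.38 − 15.8) + 75.9 = 106.0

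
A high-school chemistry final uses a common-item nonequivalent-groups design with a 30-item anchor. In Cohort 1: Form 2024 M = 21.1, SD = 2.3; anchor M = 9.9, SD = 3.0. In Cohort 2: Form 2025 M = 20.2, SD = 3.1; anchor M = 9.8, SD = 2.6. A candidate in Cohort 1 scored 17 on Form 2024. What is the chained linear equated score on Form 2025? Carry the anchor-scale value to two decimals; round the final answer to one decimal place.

13.9

Form 2024 → anchor (Cohort 1): v = (3.0/2.3)(17 − 21.1) + 9.9 = 4.55
anchor → Form 2025 (Cohort 2): y = (3.1/2.6)(4.55 − 9.8) + 20.2 = 13.9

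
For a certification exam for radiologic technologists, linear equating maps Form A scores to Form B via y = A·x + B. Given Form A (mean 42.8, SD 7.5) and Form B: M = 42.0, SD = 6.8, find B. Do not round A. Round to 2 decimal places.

A = SD_Y / SD_X = 6.8 / 7.5 = 0.906667
B = M_Y − A·M_X = 42.0 − 0.906667 × 42.8 = 3.19

3.19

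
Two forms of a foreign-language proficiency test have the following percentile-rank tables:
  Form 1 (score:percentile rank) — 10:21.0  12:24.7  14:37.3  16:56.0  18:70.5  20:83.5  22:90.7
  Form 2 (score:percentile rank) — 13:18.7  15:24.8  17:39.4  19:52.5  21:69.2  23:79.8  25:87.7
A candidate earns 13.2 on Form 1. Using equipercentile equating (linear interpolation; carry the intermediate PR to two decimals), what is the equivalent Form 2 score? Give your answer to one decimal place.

16.0

PR of 13.2 on Form 1: 24.7 + (13.2 − 12)/(14 − 12) × (37.3 − 24.7) = 32.26
On Form 2, PR 32.26 falls between score 15 (PR 24.8) and 17 (PR 39.4).
Interpolate: 15 + (32.26 − 24.8)/(39.4 − 24.8) × (17 − 15) = 16.0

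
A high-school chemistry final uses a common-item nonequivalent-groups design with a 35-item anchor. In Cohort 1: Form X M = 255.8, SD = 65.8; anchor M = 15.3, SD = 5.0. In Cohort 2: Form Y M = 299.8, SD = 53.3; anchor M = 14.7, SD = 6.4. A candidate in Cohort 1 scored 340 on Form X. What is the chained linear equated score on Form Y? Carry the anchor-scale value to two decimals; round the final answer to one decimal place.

358.1

Form X → anchor (Cohort 1): v = (5.0/65.8)(340 − 255.8) + 15.3 = 21.70
anchor → Form Y (Cohort 2): y = (53.3/6.4)(21.70 − 14.7) + 299.8 = 358.1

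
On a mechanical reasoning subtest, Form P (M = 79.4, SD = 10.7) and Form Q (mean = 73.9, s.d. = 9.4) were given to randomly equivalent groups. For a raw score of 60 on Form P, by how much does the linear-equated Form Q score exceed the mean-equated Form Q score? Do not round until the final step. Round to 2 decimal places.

Mean-equated: 60 + (73.9 − 79.4) = 54.50
Linear-equated: (9.4/10.7)(60 − 79.4) + 73.9 = 56.857
Difference = 56.857 − 54.50 = 2.36

2.36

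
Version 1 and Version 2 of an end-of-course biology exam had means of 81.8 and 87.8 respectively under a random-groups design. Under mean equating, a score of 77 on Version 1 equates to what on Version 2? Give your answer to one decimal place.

83.0

Mean equating: y = x + (M_Y − M_X) = 77 + (87.8 − 81.8) = 83.0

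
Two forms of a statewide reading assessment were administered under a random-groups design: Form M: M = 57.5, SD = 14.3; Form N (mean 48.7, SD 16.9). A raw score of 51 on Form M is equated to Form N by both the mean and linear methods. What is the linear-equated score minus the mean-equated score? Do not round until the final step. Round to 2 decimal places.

Mean-equated: 51 + (48.7 − 57.5) = 42.20
Linear-equated: (16.9/14.3)(51 − 57.5) + 48.7 = 41.018
Difference = 41.018 − 42.20 = -1.18

-1.18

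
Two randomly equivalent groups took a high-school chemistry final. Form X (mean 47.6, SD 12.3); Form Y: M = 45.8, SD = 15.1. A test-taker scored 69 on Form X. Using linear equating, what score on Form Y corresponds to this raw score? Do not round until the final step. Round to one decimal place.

Linear equating: y = (SD_Y/SD_X)(x − M_X) + M_Y
y = (15.1/12.3)(69 − 47.6) + 45.8
y = 1.227642 × 21.4 + 45.8 = 26.2715 + 45.8 = 72.1

72.1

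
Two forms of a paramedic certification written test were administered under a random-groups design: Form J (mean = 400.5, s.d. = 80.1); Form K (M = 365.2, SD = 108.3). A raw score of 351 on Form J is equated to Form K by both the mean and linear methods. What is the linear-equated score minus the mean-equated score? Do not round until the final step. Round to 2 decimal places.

-17.43

Mean-equated: 351 + (365.2 − 400.5) = 315.70
Linear-equated: (108.3/80.1)(351 − 400.5) + 365.2 = 298.273
Difference = 298.273 − 315.70 = -17.43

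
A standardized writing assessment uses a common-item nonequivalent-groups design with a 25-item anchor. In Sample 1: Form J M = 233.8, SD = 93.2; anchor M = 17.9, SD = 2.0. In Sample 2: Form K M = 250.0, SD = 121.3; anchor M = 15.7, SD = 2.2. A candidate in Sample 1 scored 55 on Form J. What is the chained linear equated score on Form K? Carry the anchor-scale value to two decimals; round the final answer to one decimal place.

159.6

Form J → anchor (Sample 1): v = (2.0/93.2)(55 − 233.8) + 17.9 = 14.06
anchor → Form K (Sample 2): y = (121.3/2.2)(14.06 − 15.7) + 250.0 = 159.6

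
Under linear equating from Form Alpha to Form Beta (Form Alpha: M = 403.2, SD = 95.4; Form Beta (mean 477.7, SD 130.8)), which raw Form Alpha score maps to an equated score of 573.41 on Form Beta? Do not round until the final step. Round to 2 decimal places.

473.01

Invert y = (SD_Y/SD_X)(x − M_X) + M_Y:
x = (SD_X/SD_Y)(y − M_Y) + M_X = (95.4/130.8)(573.41 − 477.7) + 403.2
x = 0.729358 × 95.710 + 403.2 = 473.01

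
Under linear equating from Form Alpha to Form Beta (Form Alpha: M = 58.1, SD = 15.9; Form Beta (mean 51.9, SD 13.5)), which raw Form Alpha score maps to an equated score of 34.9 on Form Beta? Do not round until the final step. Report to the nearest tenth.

Invert y = (SD_Y/SD_X)(x − M_X) + M_Y:
x = (SD_X/SD_Y)(y − M_Y) + M_X = (15.9/13.5)(34.9 − 51.9) + 58.1
x = 1.177778 × -17.000 + 58.1 = 38.1

38.1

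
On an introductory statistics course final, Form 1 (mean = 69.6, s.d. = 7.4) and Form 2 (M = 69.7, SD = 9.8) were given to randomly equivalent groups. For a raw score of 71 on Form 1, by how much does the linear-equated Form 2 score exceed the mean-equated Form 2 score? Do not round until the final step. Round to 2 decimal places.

0.45

Mean-equated: 71 + (69.7 − 69.6) = 71.10
Linear-equated: (9.8/7.4)(71 − 69.6) + 69.7 = 71.554
Difference = 71.554 − 71.10 = 0.45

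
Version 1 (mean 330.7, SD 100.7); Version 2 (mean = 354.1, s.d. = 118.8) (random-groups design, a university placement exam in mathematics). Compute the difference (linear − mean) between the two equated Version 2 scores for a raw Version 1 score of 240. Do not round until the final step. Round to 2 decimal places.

-16.30

Mean-equated: 240 + (354.1 − 330.7) = 263.40
Linear-equated: (118.8/100.7)(240 − 330.7) + 354.1 = 247.097
Difference = 247.097 − 263.40 = -16.30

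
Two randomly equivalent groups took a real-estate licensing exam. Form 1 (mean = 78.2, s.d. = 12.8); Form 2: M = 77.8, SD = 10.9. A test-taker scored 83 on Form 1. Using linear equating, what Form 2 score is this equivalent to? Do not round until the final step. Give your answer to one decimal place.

Linear equating: y = (SD_Y/SD_X)(x − M_X) + M_Y
y = (10.9/12.8)(83 − 78.2) + 77.8
y = 0.851562 × 4.8 + 77.8 = 4.0875 + 77.8 = 81.9

81.9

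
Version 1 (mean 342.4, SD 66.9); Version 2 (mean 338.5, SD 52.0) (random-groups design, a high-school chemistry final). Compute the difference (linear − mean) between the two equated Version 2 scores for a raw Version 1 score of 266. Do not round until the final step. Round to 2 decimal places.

17.02

Mean-equated: 266 + (338.5 − 342.4) = 262.10
Linear-equated: (52.0/66.9)(266 − 342.4) + 338.5 = 279.116
Difference = 279.116 − 262.10 = 17.02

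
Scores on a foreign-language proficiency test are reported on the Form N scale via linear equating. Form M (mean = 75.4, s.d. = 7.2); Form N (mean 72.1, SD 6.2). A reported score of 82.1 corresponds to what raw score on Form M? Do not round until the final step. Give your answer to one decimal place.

87.0

Invert y = (SD_Y/SD_X)(x − M_X) + M_Y:
x = (SD_X/SD_Y)(y − M_Y) + M_X = (7.2/6.2)(82.1 − 72.1) + 75.4
x = 1.161290 × 10.000 + 75.4 = 87.0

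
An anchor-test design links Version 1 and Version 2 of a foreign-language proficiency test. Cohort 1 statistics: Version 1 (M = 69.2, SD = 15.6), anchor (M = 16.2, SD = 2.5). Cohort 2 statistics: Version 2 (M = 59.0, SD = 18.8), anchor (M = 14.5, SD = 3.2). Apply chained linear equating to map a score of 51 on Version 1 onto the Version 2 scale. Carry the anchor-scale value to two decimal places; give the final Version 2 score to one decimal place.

51.8

Version 1 → anchor (Cohort 1): v = (2.5/15.6)(51 − 69.2) + 16.2 = 13.28
anchor → Version 2 (Cohort 2): y = (18.8/3.2)(13.28 − 14.5) + 59.0 = 51.8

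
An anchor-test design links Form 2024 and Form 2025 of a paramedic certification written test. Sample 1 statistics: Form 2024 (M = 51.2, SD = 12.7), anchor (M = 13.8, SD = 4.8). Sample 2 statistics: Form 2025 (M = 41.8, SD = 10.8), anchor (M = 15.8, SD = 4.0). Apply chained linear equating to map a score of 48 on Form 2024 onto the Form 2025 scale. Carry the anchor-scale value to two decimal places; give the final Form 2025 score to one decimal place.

Form 2024 → anchor (Sample 1): v = (4.8/12.7)(48 − 51.2) + 13.8 = 12.59
anchor → Form 2025 (Sample 2): y = (10.8/4.0)(12.59 − 15.8) + 41.8 = 33.1

33.1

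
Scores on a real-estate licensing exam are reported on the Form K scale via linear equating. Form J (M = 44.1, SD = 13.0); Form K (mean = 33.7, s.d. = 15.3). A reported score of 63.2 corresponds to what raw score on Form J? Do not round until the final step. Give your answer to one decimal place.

Invert y = (SD_Y/SD_X)(x − M_X) + M_Y:
x = (SD_X/SD_Y)(y − M_Y) + M_X = (13.0/15.3)(63.2 − 33.7) + 44.1
x = 0.849673 × 29.500 + 44.1 = 69.2

69.2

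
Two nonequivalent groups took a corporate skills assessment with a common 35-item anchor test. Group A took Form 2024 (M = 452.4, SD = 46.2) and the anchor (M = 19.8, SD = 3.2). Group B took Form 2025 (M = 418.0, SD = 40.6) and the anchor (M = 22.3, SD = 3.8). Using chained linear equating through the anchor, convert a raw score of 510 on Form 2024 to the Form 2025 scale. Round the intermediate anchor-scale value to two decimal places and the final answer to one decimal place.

433.9

Form 2024 → anchor (Group A): v = (3.2/46.2)(510 − 452.4) + 19.8 = 23.79
anchor → Form 2025 (Group B): y = (40.6/3.8)(23.79 − 22.3) + 418.0 = 433.9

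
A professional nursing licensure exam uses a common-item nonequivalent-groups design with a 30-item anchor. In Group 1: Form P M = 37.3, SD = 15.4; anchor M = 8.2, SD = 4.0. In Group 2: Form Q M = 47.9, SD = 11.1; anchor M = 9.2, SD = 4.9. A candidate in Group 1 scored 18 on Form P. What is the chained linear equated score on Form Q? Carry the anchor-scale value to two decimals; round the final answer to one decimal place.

Form P → anchor (Group 1): v = (4.0/15.4)(18 − 37.3) + 8.2 = 3.19
anchor → Form Q (Group 2): y = (11.1/4.9)(3.19 − 9.2) + 47.9 = 34.3

34.3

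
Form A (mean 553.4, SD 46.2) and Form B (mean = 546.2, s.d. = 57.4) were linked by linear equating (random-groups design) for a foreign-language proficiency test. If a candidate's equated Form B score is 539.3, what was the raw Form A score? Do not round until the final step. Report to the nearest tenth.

547.8

Invert y = (SD_Y/SD_X)(x − M_X) + M_Y:
x = (SD_X/SD_Y)(y − M_Y) + M_X = (46.2/57.4)(539.3 − 546.2) + 553.4
x = 0.804878 × -6.900 + 553.4 = 547.8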